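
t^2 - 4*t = t*(t - 4)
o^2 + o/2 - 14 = (o - 7/2)*(o + 4)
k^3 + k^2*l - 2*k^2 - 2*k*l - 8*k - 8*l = (k - 4)*(k + 2)*(k + l)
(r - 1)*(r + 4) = r^2 + 3*r - 4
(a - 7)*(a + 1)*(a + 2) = a^3 - 4*a^2 - 19*a - 14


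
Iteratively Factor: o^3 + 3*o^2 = (o + 3)*(o^2) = o*(o + 3)*(o)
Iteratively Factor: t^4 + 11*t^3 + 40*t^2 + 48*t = (t + 3)*(t^3 + 8*t^2 + 16*t) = t*(t + 3)*(t^2 + 8*t + 16) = t*(t + 3)*(t + 4)*(t + 4)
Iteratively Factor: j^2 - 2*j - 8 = (j - 4)*(j + 2)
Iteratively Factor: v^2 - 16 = (v + 4)*(v - 4)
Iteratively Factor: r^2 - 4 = (r + 2)*(r - 2)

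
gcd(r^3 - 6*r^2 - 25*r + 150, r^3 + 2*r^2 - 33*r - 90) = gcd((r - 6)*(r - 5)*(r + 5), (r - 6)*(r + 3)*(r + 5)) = r^2 - r - 30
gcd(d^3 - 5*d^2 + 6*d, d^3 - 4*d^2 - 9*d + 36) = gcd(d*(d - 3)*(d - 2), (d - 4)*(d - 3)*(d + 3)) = d - 3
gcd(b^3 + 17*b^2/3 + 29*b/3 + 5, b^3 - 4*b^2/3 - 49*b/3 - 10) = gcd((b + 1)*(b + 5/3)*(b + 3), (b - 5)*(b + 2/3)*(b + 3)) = b + 3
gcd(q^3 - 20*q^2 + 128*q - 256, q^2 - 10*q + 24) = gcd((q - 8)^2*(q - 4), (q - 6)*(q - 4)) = q - 4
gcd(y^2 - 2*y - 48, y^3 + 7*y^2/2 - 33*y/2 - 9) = y + 6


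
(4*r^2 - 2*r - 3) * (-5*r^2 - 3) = -20*r^4 + 10*r^3 + 3*r^2 + 6*r + 9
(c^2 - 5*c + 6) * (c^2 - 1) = c^4 - 5*c^3 + 5*c^2 + 5*c - 6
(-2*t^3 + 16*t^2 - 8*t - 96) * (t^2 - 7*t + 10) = -2*t^5 + 30*t^4 - 140*t^3 + 120*t^2 + 592*t - 960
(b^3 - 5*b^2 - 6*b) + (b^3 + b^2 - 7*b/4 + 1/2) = 2*b^3 - 4*b^2 - 31*b/4 + 1/2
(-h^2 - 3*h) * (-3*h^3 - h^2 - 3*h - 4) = 3*h^5 + 10*h^4 + 6*h^3 + 13*h^2 + 12*h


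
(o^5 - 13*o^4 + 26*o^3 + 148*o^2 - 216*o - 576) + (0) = o^5 - 13*o^4 + 26*o^3 + 148*o^2 - 216*o - 576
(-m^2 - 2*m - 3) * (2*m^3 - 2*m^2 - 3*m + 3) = -2*m^5 - 2*m^4 + m^3 + 9*m^2 + 3*m - 9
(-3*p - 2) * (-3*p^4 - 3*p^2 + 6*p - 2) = 9*p^5 + 6*p^4 + 9*p^3 - 12*p^2 - 6*p + 4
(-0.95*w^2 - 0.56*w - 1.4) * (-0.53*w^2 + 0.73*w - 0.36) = 0.5035*w^4 - 0.3967*w^3 + 0.6752*w^2 - 0.8204*w + 0.504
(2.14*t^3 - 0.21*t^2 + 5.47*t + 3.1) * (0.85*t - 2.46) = 1.819*t^4 - 5.4429*t^3 + 5.1661*t^2 - 10.8212*t - 7.626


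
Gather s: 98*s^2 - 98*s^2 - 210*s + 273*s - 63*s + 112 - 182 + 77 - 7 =0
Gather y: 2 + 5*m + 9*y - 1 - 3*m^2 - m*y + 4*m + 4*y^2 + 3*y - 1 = -3*m^2 + 9*m + 4*y^2 + y*(12 - m)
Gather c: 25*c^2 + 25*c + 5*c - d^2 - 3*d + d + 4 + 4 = 25*c^2 + 30*c - d^2 - 2*d + 8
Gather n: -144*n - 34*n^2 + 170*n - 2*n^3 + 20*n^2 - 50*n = -2*n^3 - 14*n^2 - 24*n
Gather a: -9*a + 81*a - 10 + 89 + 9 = 72*a + 88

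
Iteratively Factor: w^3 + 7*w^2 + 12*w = (w)*(w^2 + 7*w + 12) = w*(w + 4)*(w + 3)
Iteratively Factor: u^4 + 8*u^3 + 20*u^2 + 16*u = (u + 2)*(u^3 + 6*u^2 + 8*u) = (u + 2)^2*(u^2 + 4*u) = u*(u + 2)^2*(u + 4)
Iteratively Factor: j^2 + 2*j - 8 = (j + 4)*(j - 2)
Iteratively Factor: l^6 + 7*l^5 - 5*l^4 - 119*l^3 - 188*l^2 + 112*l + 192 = (l - 4)*(l^5 + 11*l^4 + 39*l^3 + 37*l^2 - 40*l - 48) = (l - 4)*(l + 3)*(l^4 + 8*l^3 + 15*l^2 - 8*l - 16) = (l - 4)*(l - 1)*(l + 3)*(l^3 + 9*l^2 + 24*l + 16) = (l - 4)*(l - 1)*(l + 3)*(l + 4)*(l^2 + 5*l + 4) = (l - 4)*(l - 1)*(l + 3)*(l + 4)^2*(l + 1)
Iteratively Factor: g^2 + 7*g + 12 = (g + 3)*(g + 4)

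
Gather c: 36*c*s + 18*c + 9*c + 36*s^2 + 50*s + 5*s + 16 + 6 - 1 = c*(36*s + 27) + 36*s^2 + 55*s + 21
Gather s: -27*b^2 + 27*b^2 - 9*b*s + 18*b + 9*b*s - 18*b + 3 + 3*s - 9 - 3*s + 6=0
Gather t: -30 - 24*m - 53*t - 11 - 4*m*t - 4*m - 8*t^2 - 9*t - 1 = -28*m - 8*t^2 + t*(-4*m - 62) - 42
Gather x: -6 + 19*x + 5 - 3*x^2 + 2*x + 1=-3*x^2 + 21*x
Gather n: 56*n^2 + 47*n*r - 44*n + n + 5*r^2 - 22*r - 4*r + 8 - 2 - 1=56*n^2 + n*(47*r - 43) + 5*r^2 - 26*r + 5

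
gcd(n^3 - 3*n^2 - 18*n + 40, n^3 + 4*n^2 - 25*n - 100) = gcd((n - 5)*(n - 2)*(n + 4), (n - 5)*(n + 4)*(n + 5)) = n^2 - n - 20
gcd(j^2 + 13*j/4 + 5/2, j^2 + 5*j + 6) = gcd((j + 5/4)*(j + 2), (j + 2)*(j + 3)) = j + 2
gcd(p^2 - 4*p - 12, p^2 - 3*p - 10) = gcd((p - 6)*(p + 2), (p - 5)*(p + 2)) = p + 2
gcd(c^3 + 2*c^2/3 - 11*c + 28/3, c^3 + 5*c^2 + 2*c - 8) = c^2 + 3*c - 4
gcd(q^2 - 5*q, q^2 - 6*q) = q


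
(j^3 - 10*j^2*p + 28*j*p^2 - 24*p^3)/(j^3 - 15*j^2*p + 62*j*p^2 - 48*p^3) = (j^2 - 4*j*p + 4*p^2)/(j^2 - 9*j*p + 8*p^2)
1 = 1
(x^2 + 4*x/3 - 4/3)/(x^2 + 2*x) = (x - 2/3)/x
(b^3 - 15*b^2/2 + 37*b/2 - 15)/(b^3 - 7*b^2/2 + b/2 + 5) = (b - 3)/(b + 1)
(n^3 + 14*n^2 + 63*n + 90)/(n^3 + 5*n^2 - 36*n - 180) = (n + 3)/(n - 6)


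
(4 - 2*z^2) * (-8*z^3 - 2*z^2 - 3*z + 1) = 16*z^5 + 4*z^4 - 26*z^3 - 10*z^2 - 12*z + 4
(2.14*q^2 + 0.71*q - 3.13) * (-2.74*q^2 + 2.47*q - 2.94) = -5.8636*q^4 + 3.3404*q^3 + 4.0383*q^2 - 9.8185*q + 9.2022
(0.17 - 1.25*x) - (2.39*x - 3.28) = 3.45 - 3.64*x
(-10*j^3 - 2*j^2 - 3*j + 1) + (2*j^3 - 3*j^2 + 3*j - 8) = -8*j^3 - 5*j^2 - 7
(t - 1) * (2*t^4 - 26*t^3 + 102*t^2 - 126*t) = 2*t^5 - 28*t^4 + 128*t^3 - 228*t^2 + 126*t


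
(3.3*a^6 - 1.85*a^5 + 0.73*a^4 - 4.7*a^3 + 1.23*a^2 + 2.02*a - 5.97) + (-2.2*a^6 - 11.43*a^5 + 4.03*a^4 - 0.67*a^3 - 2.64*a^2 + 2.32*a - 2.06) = 1.1*a^6 - 13.28*a^5 + 4.76*a^4 - 5.37*a^3 - 1.41*a^2 + 4.34*a - 8.03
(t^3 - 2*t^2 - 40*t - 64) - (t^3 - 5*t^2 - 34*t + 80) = 3*t^2 - 6*t - 144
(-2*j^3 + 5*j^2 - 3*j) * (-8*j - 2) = 16*j^4 - 36*j^3 + 14*j^2 + 6*j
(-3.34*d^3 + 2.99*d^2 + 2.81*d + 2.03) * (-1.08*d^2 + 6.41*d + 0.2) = 3.6072*d^5 - 24.6386*d^4 + 15.4631*d^3 + 16.4177*d^2 + 13.5743*d + 0.406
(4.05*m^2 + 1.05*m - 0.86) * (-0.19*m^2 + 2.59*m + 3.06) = -0.7695*m^4 + 10.29*m^3 + 15.2759*m^2 + 0.9856*m - 2.6316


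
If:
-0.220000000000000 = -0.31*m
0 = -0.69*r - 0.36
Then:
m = 0.71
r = -0.52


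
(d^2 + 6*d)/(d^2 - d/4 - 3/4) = 4*d*(d + 6)/(4*d^2 - d - 3)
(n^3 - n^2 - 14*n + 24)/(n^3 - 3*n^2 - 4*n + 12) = (n + 4)/(n + 2)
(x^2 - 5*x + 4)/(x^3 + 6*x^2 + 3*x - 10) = (x - 4)/(x^2 + 7*x + 10)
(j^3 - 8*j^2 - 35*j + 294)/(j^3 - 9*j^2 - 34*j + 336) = (j - 7)/(j - 8)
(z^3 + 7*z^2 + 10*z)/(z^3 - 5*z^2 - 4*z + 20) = z*(z + 5)/(z^2 - 7*z + 10)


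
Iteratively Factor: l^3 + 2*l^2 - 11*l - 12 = (l - 3)*(l^2 + 5*l + 4) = (l - 3)*(l + 1)*(l + 4)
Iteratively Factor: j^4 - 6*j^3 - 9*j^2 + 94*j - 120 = (j - 5)*(j^3 - j^2 - 14*j + 24) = (j - 5)*(j - 3)*(j^2 + 2*j - 8) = (j - 5)*(j - 3)*(j + 4)*(j - 2)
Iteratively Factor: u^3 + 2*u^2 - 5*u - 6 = (u - 2)*(u^2 + 4*u + 3) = (u - 2)*(u + 3)*(u + 1)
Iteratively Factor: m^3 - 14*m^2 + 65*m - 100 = (m - 5)*(m^2 - 9*m + 20) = (m - 5)*(m - 4)*(m - 5)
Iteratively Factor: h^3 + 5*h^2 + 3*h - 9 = (h - 1)*(h^2 + 6*h + 9) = (h - 1)*(h + 3)*(h + 3)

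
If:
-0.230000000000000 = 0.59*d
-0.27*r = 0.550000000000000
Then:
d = -0.39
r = -2.04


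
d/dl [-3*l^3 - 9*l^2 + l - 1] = -9*l^2 - 18*l + 1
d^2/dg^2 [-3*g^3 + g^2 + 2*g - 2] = 2 - 18*g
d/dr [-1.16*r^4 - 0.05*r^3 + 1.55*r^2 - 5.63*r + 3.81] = -4.64*r^3 - 0.15*r^2 + 3.1*r - 5.63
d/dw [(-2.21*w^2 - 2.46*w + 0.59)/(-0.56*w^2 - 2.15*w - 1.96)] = (3.3739*w^2 + 9.324*w + 6.0901)/(0.3136*w^4 + 2.408*w^3 + 6.8177*w^2 + 8.428*w + 3.8416)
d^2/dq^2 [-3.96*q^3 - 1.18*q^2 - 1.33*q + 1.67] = -23.76*q - 2.36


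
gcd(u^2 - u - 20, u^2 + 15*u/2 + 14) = u + 4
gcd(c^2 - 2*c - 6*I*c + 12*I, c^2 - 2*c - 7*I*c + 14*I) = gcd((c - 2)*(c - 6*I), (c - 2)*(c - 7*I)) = c - 2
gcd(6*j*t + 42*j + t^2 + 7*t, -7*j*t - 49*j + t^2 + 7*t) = t + 7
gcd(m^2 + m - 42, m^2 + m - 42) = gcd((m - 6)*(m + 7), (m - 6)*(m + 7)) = m^2 + m - 42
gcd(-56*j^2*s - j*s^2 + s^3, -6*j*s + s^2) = s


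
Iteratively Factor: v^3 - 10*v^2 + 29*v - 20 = (v - 1)*(v^2 - 9*v + 20) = (v - 4)*(v - 1)*(v - 5)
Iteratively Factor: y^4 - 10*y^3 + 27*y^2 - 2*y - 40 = (y - 5)*(y^3 - 5*y^2 + 2*y + 8) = (y - 5)*(y + 1)*(y^2 - 6*y + 8) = (y - 5)*(y - 4)*(y + 1)*(y - 2)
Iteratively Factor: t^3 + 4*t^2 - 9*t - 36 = (t + 4)*(t^2 - 9) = (t + 3)*(t + 4)*(t - 3)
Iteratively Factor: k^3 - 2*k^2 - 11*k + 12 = (k - 1)*(k^2 - k - 12) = (k - 1)*(k + 3)*(k - 4)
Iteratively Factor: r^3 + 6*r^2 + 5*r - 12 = (r - 1)*(r^2 + 7*r + 12) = (r - 1)*(r + 4)*(r + 3)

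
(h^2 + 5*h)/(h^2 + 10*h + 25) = h/(h + 5)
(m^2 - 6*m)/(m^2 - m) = (m - 6)/(m - 1)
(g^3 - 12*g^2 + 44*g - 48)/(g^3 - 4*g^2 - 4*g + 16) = (g - 6)/(g + 2)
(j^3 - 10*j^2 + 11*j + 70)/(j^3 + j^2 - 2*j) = (j^2 - 12*j + 35)/(j*(j - 1))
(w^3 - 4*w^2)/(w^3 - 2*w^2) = (w - 4)/(w - 2)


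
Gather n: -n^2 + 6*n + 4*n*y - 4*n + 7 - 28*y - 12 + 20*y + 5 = -n^2 + n*(4*y + 2) - 8*y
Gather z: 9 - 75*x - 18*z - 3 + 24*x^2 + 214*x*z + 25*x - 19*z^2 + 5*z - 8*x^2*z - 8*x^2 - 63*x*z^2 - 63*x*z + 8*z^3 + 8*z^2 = 16*x^2 - 50*x + 8*z^3 + z^2*(-63*x - 11) + z*(-8*x^2 + 151*x - 13) + 6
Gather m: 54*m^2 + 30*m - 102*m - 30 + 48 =54*m^2 - 72*m + 18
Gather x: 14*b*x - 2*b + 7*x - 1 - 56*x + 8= -2*b + x*(14*b - 49) + 7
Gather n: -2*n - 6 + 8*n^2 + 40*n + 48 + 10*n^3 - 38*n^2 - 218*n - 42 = 10*n^3 - 30*n^2 - 180*n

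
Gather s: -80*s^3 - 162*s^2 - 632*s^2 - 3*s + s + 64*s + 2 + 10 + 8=-80*s^3 - 794*s^2 + 62*s + 20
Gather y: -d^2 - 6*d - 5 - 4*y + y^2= -d^2 - 6*d + y^2 - 4*y - 5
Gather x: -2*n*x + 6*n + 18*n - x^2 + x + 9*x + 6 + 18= 24*n - x^2 + x*(10 - 2*n) + 24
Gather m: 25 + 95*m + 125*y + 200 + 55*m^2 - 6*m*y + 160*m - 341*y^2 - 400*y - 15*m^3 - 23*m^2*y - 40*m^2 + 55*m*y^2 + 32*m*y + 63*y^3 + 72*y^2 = -15*m^3 + m^2*(15 - 23*y) + m*(55*y^2 + 26*y + 255) + 63*y^3 - 269*y^2 - 275*y + 225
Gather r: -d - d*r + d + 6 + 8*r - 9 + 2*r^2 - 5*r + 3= 2*r^2 + r*(3 - d)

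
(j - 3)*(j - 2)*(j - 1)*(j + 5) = j^4 - j^3 - 19*j^2 + 49*j - 30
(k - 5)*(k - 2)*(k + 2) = k^3 - 5*k^2 - 4*k + 20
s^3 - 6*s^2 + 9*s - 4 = (s - 4)*(s - 1)^2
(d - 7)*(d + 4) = d^2 - 3*d - 28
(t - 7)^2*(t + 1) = t^3 - 13*t^2 + 35*t + 49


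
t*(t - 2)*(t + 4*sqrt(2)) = t^3 - 2*t^2 + 4*sqrt(2)*t^2 - 8*sqrt(2)*t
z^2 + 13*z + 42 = (z + 6)*(z + 7)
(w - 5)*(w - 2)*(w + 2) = w^3 - 5*w^2 - 4*w + 20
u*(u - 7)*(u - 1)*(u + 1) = u^4 - 7*u^3 - u^2 + 7*u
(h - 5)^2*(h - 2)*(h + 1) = h^4 - 11*h^3 + 33*h^2 - 5*h - 50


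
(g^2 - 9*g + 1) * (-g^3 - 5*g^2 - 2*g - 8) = -g^5 + 4*g^4 + 42*g^3 + 5*g^2 + 70*g - 8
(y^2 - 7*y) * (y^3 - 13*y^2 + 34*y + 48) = y^5 - 20*y^4 + 125*y^3 - 190*y^2 - 336*y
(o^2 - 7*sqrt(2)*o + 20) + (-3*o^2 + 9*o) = -2*o^2 - 7*sqrt(2)*o + 9*o + 20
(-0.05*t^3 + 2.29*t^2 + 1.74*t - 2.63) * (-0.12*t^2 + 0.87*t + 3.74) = 0.006*t^5 - 0.3183*t^4 + 1.5965*t^3 + 10.394*t^2 + 4.2195*t - 9.8362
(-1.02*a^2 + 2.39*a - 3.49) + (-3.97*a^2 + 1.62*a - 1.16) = -4.99*a^2 + 4.01*a - 4.65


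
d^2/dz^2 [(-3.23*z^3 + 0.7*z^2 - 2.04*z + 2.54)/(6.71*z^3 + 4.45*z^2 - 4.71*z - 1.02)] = (4.54747350886464e-13*z^7 + 255.92611*z^6 - 1163.582442*z^5 + 874.310316*z^4 + 927.536386*z^3 - 421.443996*z^2 - 290.837484*z + 156.811044)/(302.111711*z^9 + 601.071735*z^8 - 237.566208*z^7 - 893.482091*z^6 - 15.983532*z^5 + 428.979177*z^4 + 44.728281*z^3 - 53.994006*z^2 - 14.700852*z - 1.061208)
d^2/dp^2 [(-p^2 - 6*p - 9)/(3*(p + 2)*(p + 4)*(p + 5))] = 2*(-p^6 - 18*p^5 - 138*p^4 - 592*p^3 - 1533*p^2 - 2286*p - 1516)/(3*(p^9 + 33*p^8 + 477*p^7 + 3959*p^6 + 20766*p^5 + 71292*p^4 + 159992*p^3 + 226080*p^2 + 182400*p + 64000))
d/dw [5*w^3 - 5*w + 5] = 15*w^2 - 5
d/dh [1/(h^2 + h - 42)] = (-2*h - 1)/(h^2 + h - 42)^2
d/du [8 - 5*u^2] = -10*u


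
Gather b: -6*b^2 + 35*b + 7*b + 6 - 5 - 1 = -6*b^2 + 42*b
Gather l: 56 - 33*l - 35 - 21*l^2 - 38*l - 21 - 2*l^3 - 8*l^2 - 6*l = -2*l^3 - 29*l^2 - 77*l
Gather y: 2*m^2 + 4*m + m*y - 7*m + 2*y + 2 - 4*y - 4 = 2*m^2 - 3*m + y*(m - 2) - 2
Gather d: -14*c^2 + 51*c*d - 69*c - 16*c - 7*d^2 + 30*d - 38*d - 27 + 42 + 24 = -14*c^2 - 85*c - 7*d^2 + d*(51*c - 8) + 39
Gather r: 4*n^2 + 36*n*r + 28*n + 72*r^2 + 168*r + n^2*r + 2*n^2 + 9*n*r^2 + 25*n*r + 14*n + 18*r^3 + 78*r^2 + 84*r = 6*n^2 + 42*n + 18*r^3 + r^2*(9*n + 150) + r*(n^2 + 61*n + 252)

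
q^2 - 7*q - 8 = (q - 8)*(q + 1)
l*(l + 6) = l^2 + 6*l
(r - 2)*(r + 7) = r^2 + 5*r - 14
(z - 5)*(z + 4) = z^2 - z - 20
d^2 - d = d*(d - 1)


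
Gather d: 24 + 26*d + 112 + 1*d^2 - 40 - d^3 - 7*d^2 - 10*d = -d^3 - 6*d^2 + 16*d + 96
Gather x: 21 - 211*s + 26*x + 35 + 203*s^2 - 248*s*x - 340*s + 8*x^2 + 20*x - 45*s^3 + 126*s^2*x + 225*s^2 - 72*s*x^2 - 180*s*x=-45*s^3 + 428*s^2 - 551*s + x^2*(8 - 72*s) + x*(126*s^2 - 428*s + 46) + 56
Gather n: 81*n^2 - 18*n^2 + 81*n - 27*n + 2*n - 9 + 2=63*n^2 + 56*n - 7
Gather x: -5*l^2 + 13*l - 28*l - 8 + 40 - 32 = -5*l^2 - 15*l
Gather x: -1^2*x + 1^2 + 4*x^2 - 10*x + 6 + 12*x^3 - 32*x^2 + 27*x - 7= 12*x^3 - 28*x^2 + 16*x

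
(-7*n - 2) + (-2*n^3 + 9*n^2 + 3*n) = -2*n^3 + 9*n^2 - 4*n - 2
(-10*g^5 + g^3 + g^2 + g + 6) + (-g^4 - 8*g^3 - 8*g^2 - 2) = -10*g^5 - g^4 - 7*g^3 - 7*g^2 + g + 4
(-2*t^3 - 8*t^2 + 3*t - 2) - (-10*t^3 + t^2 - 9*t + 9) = 8*t^3 - 9*t^2 + 12*t - 11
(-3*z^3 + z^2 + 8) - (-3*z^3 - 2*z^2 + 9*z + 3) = 3*z^2 - 9*z + 5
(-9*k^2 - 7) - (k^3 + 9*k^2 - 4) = -k^3 - 18*k^2 - 3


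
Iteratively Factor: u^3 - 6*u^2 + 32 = (u - 4)*(u^2 - 2*u - 8) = (u - 4)^2*(u + 2)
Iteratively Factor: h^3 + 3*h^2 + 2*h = (h + 1)*(h^2 + 2*h) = h*(h + 1)*(h + 2)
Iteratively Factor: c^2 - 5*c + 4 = (c - 1)*(c - 4)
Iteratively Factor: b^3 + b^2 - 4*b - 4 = (b - 2)*(b^2 + 3*b + 2) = (b - 2)*(b + 2)*(b + 1)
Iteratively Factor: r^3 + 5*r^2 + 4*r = (r)*(r^2 + 5*r + 4) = r*(r + 4)*(r + 1)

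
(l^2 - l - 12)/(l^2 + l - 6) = (l - 4)/(l - 2)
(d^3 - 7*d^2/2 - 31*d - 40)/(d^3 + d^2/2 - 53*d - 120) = (d + 2)/(d + 6)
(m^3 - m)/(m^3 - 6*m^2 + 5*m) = (m + 1)/(m - 5)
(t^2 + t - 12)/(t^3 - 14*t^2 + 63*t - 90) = (t + 4)/(t^2 - 11*t + 30)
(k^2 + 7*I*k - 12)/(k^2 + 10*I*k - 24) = (k + 3*I)/(k + 6*I)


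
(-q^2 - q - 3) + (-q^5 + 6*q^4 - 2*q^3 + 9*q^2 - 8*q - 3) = -q^5 + 6*q^4 - 2*q^3 + 8*q^2 - 9*q - 6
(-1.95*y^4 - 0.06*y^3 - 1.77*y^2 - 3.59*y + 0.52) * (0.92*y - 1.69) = -1.794*y^5 + 3.2403*y^4 - 1.527*y^3 - 0.3115*y^2 + 6.5455*y - 0.8788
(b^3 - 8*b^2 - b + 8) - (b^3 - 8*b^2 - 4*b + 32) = 3*b - 24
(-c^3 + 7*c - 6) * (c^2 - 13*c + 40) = -c^5 + 13*c^4 - 33*c^3 - 97*c^2 + 358*c - 240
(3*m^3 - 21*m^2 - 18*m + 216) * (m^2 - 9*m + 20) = 3*m^5 - 48*m^4 + 231*m^3 - 42*m^2 - 2304*m + 4320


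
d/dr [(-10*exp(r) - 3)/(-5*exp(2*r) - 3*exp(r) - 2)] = (-(10*exp(r) + 3)^2 + 50*exp(2*r) + 30*exp(r) + 20)*exp(r)/(5*exp(2*r) + 3*exp(r) + 2)^2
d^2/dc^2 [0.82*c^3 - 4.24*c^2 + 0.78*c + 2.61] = 4.92*c - 8.48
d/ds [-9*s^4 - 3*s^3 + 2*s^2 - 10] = s*(-36*s^2 - 9*s + 4)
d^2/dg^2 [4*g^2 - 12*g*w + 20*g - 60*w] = 8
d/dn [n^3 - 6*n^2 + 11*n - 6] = 3*n^2 - 12*n + 11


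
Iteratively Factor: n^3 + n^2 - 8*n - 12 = (n - 3)*(n^2 + 4*n + 4) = (n - 3)*(n + 2)*(n + 2)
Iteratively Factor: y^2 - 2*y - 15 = (y - 5)*(y + 3)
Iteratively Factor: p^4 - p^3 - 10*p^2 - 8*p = (p - 4)*(p^3 + 3*p^2 + 2*p) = p*(p - 4)*(p^2 + 3*p + 2) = p*(p - 4)*(p + 1)*(p + 2)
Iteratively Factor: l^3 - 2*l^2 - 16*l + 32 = (l - 4)*(l^2 + 2*l - 8) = (l - 4)*(l - 2)*(l + 4)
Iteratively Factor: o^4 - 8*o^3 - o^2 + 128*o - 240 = (o - 5)*(o^3 - 3*o^2 - 16*o + 48) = (o - 5)*(o - 3)*(o^2 - 16) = (o - 5)*(o - 4)*(o - 3)*(o + 4)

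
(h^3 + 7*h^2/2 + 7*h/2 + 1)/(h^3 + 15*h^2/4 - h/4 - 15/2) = 2*(2*h^2 + 3*h + 1)/(4*h^2 + 7*h - 15)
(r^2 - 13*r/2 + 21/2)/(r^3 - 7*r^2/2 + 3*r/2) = (2*r - 7)/(r*(2*r - 1))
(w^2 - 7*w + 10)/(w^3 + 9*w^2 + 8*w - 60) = (w - 5)/(w^2 + 11*w + 30)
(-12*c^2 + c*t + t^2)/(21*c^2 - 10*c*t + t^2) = (4*c + t)/(-7*c + t)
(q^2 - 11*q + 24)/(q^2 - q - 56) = (q - 3)/(q + 7)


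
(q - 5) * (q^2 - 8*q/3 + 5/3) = q^3 - 23*q^2/3 + 15*q - 25/3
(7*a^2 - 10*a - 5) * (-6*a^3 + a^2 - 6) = -42*a^5 + 67*a^4 + 20*a^3 - 47*a^2 + 60*a + 30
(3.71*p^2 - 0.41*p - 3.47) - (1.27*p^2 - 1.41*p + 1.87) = 2.44*p^2 + 1.0*p - 5.34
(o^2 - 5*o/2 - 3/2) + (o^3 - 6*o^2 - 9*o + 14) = o^3 - 5*o^2 - 23*o/2 + 25/2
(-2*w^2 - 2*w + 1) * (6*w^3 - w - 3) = -12*w^5 - 12*w^4 + 8*w^3 + 8*w^2 + 5*w - 3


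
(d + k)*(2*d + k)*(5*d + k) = 10*d^3 + 17*d^2*k + 8*d*k^2 + k^3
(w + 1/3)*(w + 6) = w^2 + 19*w/3 + 2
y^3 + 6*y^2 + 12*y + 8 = (y + 2)^3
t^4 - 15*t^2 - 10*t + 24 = (t - 4)*(t - 1)*(t + 2)*(t + 3)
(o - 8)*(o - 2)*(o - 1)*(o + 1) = o^4 - 10*o^3 + 15*o^2 + 10*o - 16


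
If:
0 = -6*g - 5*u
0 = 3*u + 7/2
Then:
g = 35/36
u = -7/6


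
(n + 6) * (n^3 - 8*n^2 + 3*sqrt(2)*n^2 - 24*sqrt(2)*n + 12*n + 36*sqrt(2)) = n^4 - 2*n^3 + 3*sqrt(2)*n^3 - 36*n^2 - 6*sqrt(2)*n^2 - 108*sqrt(2)*n + 72*n + 216*sqrt(2)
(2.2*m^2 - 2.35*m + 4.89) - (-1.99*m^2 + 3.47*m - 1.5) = 4.19*m^2 - 5.82*m + 6.39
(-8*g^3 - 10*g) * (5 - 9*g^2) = 72*g^5 + 50*g^3 - 50*g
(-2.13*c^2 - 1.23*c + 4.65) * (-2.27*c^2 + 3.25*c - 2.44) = 4.8351*c^4 - 4.1304*c^3 - 9.3558*c^2 + 18.1137*c - 11.346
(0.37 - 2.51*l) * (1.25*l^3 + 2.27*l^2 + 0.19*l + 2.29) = -3.1375*l^4 - 5.2352*l^3 + 0.363*l^2 - 5.6776*l + 0.8473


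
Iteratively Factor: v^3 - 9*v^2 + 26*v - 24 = (v - 2)*(v^2 - 7*v + 12) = (v - 3)*(v - 2)*(v - 4)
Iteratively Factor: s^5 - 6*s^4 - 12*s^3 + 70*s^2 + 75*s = (s)*(s^4 - 6*s^3 - 12*s^2 + 70*s + 75) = s*(s - 5)*(s^3 - s^2 - 17*s - 15) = s*(s - 5)*(s + 1)*(s^2 - 2*s - 15) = s*(s - 5)*(s + 1)*(s + 3)*(s - 5)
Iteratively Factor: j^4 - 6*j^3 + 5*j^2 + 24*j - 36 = (j - 2)*(j^3 - 4*j^2 - 3*j + 18) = (j - 2)*(j + 2)*(j^2 - 6*j + 9) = (j - 3)*(j - 2)*(j + 2)*(j - 3)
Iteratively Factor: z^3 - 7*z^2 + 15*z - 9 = (z - 3)*(z^2 - 4*z + 3) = (z - 3)*(z - 1)*(z - 3)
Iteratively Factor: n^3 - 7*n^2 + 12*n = (n)*(n^2 - 7*n + 12) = n*(n - 3)*(n - 4)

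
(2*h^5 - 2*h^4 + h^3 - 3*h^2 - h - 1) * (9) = 18*h^5 - 18*h^4 + 9*h^3 - 27*h^2 - 9*h - 9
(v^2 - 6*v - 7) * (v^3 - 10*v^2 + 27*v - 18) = v^5 - 16*v^4 + 80*v^3 - 110*v^2 - 81*v + 126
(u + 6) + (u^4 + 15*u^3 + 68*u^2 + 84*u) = u^4 + 15*u^3 + 68*u^2 + 85*u + 6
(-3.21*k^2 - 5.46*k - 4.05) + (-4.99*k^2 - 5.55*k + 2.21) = -8.2*k^2 - 11.01*k - 1.84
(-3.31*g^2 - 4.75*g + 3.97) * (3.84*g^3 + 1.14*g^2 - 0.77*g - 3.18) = -12.7104*g^5 - 22.0134*g^4 + 12.3785*g^3 + 18.7091*g^2 + 12.0481*g - 12.6246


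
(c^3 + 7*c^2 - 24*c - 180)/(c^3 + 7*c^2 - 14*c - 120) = (c^2 + c - 30)/(c^2 + c - 20)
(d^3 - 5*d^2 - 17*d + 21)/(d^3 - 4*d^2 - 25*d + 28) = (d + 3)/(d + 4)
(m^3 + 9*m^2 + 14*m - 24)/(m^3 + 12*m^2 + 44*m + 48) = (m - 1)/(m + 2)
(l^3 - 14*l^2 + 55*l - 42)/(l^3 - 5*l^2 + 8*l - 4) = (l^2 - 13*l + 42)/(l^2 - 4*l + 4)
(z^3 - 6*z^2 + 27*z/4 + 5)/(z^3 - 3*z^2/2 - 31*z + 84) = (4*z^2 - 8*z - 5)/(2*(2*z^2 + 5*z - 42))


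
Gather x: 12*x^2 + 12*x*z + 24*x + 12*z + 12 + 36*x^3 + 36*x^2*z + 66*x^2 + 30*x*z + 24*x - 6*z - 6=36*x^3 + x^2*(36*z + 78) + x*(42*z + 48) + 6*z + 6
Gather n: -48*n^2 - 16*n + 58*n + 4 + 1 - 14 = -48*n^2 + 42*n - 9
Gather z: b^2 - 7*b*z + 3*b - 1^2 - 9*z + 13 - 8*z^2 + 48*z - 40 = b^2 + 3*b - 8*z^2 + z*(39 - 7*b) - 28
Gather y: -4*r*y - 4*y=y*(-4*r - 4)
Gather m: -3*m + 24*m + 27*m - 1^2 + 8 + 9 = 48*m + 16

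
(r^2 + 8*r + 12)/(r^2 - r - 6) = (r + 6)/(r - 3)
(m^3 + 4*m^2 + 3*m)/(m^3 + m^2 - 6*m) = (m + 1)/(m - 2)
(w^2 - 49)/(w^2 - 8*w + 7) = (w + 7)/(w - 1)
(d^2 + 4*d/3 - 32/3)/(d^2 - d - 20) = (d - 8/3)/(d - 5)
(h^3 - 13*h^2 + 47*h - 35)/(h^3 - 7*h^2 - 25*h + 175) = (h - 1)/(h + 5)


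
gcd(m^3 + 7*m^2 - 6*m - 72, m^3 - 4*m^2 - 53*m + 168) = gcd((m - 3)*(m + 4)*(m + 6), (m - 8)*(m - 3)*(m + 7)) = m - 3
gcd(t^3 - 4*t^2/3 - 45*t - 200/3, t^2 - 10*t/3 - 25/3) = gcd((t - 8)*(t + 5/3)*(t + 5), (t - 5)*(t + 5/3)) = t + 5/3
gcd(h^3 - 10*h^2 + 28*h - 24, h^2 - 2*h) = h - 2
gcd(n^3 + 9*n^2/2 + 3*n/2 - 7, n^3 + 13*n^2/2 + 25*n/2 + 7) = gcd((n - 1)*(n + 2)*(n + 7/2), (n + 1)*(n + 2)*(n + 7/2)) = n^2 + 11*n/2 + 7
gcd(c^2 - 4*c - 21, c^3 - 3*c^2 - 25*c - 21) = c^2 - 4*c - 21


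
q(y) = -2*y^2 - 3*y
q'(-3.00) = 9.00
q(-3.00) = -9.00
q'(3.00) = -15.00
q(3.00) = -27.00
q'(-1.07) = 1.28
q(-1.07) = 0.92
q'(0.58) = -5.32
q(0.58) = -2.41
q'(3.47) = -16.88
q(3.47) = -34.49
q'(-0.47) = -1.12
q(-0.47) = 0.97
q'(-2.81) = 8.24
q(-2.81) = -7.36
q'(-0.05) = -2.80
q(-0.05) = 0.14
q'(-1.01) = 1.04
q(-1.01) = 0.99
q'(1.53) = -9.12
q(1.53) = -9.27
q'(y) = -4*y - 3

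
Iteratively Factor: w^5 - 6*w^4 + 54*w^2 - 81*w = (w + 3)*(w^4 - 9*w^3 + 27*w^2 - 27*w) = w*(w + 3)*(w^3 - 9*w^2 + 27*w - 27) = w*(w - 3)*(w + 3)*(w^2 - 6*w + 9) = w*(w - 3)^2*(w + 3)*(w - 3)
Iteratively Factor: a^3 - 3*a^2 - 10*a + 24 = (a - 2)*(a^2 - a - 12) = (a - 4)*(a - 2)*(a + 3)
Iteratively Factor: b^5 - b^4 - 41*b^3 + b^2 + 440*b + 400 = (b - 5)*(b^4 + 4*b^3 - 21*b^2 - 104*b - 80) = (b - 5)*(b + 4)*(b^3 - 21*b - 20) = (b - 5)*(b + 4)^2*(b^2 - 4*b - 5) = (b - 5)*(b + 1)*(b + 4)^2*(b - 5)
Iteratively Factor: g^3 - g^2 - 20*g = (g + 4)*(g^2 - 5*g) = g*(g + 4)*(g - 5)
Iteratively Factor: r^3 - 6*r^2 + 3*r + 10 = (r - 2)*(r^2 - 4*r - 5) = (r - 5)*(r - 2)*(r + 1)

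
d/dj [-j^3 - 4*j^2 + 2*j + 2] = -3*j^2 - 8*j + 2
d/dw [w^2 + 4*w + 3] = 2*w + 4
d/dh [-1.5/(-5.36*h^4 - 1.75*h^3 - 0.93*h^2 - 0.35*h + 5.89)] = (-32.16*h^3 - 7.875*h^2 - 2.79*h - 0.525)/(5.36*h^4 + 1.75*h^3 + 0.93*h^2 + 0.35*h - 5.89)^2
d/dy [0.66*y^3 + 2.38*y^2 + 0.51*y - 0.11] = 1.98*y^2 + 4.76*y + 0.51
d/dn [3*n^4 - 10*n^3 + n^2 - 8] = 2*n*(6*n^2 - 15*n + 1)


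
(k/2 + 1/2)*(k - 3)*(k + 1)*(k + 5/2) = k^4/2 + 3*k^3/4 - 15*k^2/4 - 31*k/4 - 15/4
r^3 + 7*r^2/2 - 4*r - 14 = (r - 2)*(r + 2)*(r + 7/2)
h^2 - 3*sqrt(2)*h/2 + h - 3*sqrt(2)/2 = (h + 1)*(h - 3*sqrt(2)/2)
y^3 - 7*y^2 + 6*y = y*(y - 6)*(y - 1)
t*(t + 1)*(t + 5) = t^3 + 6*t^2 + 5*t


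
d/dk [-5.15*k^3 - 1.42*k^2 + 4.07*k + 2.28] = -15.45*k^2 - 2.84*k + 4.07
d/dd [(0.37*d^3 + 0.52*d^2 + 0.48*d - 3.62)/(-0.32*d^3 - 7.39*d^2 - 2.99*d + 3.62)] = (-2.5679*d^4 - 1.9054*d^3 + 2.5354*d^2 - 49.7388*d - 9.0862)/(0.1024*d^6 + 4.7296*d^5 + 56.5257*d^4 + 41.8754*d^3 - 44.5635*d^2 - 21.6476*d + 13.1044)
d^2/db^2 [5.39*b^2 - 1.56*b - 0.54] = 10.7800000000000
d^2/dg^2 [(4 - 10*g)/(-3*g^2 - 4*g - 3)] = 4*(4*(3*g + 2)^2*(5*g - 2) - (45*g + 14)*(3*g^2 + 4*g + 3))/(3*g^2 + 4*g + 3)^3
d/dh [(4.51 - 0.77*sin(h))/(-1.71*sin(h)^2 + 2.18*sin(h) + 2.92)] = (-1.3167*sin(h)^2 + 15.4242*sin(h) - 12.0802)*cos(h)/(2.9241*sin(h)^4 - 7.4556*sin(h)^3 - 5.234*sin(h)^2 + 12.7312*sin(h) + 8.5264)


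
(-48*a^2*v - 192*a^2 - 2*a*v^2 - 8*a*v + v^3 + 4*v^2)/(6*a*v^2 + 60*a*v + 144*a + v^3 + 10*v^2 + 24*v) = (-8*a + v)/(v + 6)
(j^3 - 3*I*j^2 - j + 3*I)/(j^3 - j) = (j - 3*I)/j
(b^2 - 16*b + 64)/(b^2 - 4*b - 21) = (-b^2 + 16*b - 64)/(-b^2 + 4*b + 21)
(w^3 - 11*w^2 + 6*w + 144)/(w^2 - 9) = (w^2 - 14*w + 48)/(w - 3)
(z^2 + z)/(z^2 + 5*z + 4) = z/(z + 4)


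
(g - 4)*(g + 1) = g^2 - 3*g - 4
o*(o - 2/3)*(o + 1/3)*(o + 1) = o^4 + 2*o^3/3 - 5*o^2/9 - 2*o/9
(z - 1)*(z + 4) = z^2 + 3*z - 4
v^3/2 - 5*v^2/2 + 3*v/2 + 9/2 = (v/2 + 1/2)*(v - 3)^2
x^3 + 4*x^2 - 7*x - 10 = (x - 2)*(x + 1)*(x + 5)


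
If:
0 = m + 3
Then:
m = -3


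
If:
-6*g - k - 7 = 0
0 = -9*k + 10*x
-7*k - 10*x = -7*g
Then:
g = -112/103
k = -49/103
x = -441/1030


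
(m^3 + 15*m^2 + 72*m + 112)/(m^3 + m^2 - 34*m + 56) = (m^2 + 8*m + 16)/(m^2 - 6*m + 8)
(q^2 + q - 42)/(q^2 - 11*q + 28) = (q^2 + q - 42)/(q^2 - 11*q + 28)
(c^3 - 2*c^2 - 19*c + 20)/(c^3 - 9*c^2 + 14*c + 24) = (c^3 - 2*c^2 - 19*c + 20)/(c^3 - 9*c^2 + 14*c + 24)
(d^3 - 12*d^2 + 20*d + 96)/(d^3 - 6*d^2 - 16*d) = (d - 6)/d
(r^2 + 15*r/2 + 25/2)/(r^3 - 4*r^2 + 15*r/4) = 2*(2*r^2 + 15*r + 25)/(r*(4*r^2 - 16*r + 15))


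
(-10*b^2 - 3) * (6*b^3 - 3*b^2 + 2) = -60*b^5 + 30*b^4 - 18*b^3 - 11*b^2 - 6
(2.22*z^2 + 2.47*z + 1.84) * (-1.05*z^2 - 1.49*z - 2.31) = -2.331*z^4 - 5.9013*z^3 - 10.7405*z^2 - 8.4473*z - 4.2504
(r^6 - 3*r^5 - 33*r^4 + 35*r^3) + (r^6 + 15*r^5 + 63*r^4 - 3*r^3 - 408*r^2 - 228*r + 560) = 2*r^6 + 12*r^5 + 30*r^4 + 32*r^3 - 408*r^2 - 228*r + 560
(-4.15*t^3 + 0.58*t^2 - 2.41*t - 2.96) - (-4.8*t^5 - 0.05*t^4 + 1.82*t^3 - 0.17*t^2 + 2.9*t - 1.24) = 4.8*t^5 + 0.05*t^4 - 5.97*t^3 + 0.75*t^2 - 5.31*t - 1.72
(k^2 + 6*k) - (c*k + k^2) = -c*k + 6*k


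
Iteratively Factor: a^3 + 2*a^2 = (a)*(a^2 + 2*a) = a*(a + 2)*(a)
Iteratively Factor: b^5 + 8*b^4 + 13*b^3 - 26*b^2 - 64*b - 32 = (b + 4)*(b^4 + 4*b^3 - 3*b^2 - 14*b - 8) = (b - 2)*(b + 4)*(b^3 + 6*b^2 + 9*b + 4) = (b - 2)*(b + 4)^2*(b^2 + 2*b + 1) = (b - 2)*(b + 1)*(b + 4)^2*(b + 1)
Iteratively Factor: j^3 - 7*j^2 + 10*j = (j - 2)*(j^2 - 5*j) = j*(j - 2)*(j - 5)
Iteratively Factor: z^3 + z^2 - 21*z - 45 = (z + 3)*(z^2 - 2*z - 15) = (z + 3)^2*(z - 5)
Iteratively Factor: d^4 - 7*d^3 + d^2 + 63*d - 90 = (d + 3)*(d^3 - 10*d^2 + 31*d - 30) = (d - 2)*(d + 3)*(d^2 - 8*d + 15) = (d - 5)*(d - 2)*(d + 3)*(d - 3)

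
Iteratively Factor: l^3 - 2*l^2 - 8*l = (l - 4)*(l^2 + 2*l) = (l - 4)*(l + 2)*(l)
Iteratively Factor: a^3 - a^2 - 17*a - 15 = (a + 1)*(a^2 - 2*a - 15) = (a - 5)*(a + 1)*(a + 3)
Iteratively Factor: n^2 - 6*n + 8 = (n - 2)*(n - 4)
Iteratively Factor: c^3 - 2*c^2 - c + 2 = (c - 1)*(c^2 - c - 2) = (c - 2)*(c - 1)*(c + 1)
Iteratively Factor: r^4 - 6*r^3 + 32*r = (r - 4)*(r^3 - 2*r^2 - 8*r) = r*(r - 4)*(r^2 - 2*r - 8) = r*(r - 4)*(r + 2)*(r - 4)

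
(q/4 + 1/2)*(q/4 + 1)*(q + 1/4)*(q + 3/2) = q^4/16 + 31*q^3/64 + 151*q^2/128 + 65*q/64 + 3/16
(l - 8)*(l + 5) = l^2 - 3*l - 40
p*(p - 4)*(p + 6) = p^3 + 2*p^2 - 24*p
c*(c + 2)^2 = c^3 + 4*c^2 + 4*c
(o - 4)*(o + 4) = o^2 - 16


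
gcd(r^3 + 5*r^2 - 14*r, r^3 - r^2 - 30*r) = r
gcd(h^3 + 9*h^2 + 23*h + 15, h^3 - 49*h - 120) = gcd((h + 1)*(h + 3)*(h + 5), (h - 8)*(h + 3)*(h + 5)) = h^2 + 8*h + 15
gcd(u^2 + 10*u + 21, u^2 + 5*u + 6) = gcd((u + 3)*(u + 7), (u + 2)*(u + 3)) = u + 3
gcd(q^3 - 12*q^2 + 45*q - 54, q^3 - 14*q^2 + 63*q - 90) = q^2 - 9*q + 18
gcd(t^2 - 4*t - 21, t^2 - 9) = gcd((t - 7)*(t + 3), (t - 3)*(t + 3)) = t + 3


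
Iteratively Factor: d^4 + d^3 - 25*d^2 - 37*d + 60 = (d - 1)*(d^3 + 2*d^2 - 23*d - 60) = (d - 1)*(d + 4)*(d^2 - 2*d - 15) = (d - 5)*(d - 1)*(d + 4)*(d + 3)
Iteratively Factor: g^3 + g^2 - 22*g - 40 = (g - 5)*(g^2 + 6*g + 8) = (g - 5)*(g + 4)*(g + 2)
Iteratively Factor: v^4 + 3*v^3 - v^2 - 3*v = (v + 1)*(v^3 + 2*v^2 - 3*v) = (v - 1)*(v + 1)*(v^2 + 3*v) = v*(v - 1)*(v + 1)*(v + 3)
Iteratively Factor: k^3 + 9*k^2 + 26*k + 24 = (k + 4)*(k^2 + 5*k + 6) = (k + 3)*(k + 4)*(k + 2)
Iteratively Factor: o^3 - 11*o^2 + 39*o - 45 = (o - 3)*(o^2 - 8*o + 15) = (o - 3)^2*(o - 5)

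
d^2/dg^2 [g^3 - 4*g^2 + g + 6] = 6*g - 8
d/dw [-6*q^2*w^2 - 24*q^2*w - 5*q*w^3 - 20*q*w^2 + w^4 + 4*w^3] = -12*q^2*w - 24*q^2 - 15*q*w^2 - 40*q*w + 4*w^3 + 12*w^2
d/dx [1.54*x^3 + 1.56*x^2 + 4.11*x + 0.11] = 4.62*x^2 + 3.12*x + 4.11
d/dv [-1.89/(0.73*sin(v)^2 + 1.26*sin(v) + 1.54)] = (2.7594*sin(v) + 2.3814)*cos(v)/(0.73*sin(v)^2 + 1.26*sin(v) + 1.54)^2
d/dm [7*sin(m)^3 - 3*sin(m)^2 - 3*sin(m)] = 3*(7*sin(m)^2 - 2*sin(m) - 1)*cos(m)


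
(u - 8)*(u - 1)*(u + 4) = u^3 - 5*u^2 - 28*u + 32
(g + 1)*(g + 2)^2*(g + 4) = g^4 + 9*g^3 + 28*g^2 + 36*g + 16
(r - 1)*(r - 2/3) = r^2 - 5*r/3 + 2/3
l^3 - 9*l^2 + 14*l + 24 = (l - 6)*(l - 4)*(l + 1)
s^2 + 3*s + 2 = (s + 1)*(s + 2)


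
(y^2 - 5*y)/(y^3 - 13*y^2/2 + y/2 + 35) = 2*y/(2*y^2 - 3*y - 14)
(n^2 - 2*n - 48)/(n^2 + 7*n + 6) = (n - 8)/(n + 1)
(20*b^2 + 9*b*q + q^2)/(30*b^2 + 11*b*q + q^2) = (4*b + q)/(6*b + q)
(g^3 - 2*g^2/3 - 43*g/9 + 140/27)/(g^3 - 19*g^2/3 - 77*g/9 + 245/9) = (g - 4/3)/(g - 7)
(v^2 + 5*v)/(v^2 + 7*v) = (v + 5)/(v + 7)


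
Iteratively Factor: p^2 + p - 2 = (p + 2)*(p - 1)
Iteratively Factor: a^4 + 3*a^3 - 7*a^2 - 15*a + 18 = (a - 2)*(a^3 + 5*a^2 + 3*a - 9) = (a - 2)*(a + 3)*(a^2 + 2*a - 3) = (a - 2)*(a - 1)*(a + 3)*(a + 3)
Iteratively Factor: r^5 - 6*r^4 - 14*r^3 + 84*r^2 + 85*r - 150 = (r + 3)*(r^4 - 9*r^3 + 13*r^2 + 45*r - 50) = (r + 2)*(r + 3)*(r^3 - 11*r^2 + 35*r - 25) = (r - 1)*(r + 2)*(r + 3)*(r^2 - 10*r + 25) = (r - 5)*(r - 1)*(r + 2)*(r + 3)*(r - 5)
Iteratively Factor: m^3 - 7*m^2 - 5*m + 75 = (m + 3)*(m^2 - 10*m + 25) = (m - 5)*(m + 3)*(m - 5)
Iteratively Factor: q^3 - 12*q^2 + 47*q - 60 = (q - 4)*(q^2 - 8*q + 15) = (q - 5)*(q - 4)*(q - 3)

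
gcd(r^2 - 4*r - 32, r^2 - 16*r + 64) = r - 8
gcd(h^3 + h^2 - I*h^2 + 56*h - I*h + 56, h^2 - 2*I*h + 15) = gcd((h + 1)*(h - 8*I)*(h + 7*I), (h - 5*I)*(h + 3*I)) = 1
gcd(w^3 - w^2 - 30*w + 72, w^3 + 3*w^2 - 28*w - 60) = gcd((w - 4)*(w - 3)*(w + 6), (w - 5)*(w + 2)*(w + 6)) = w + 6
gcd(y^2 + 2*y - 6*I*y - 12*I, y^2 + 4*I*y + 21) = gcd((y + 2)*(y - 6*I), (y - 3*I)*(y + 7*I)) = 1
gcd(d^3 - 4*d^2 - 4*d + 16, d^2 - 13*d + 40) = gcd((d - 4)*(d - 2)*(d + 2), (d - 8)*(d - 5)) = 1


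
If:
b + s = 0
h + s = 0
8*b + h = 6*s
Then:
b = 0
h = 0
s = 0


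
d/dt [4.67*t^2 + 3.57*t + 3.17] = 9.34*t + 3.57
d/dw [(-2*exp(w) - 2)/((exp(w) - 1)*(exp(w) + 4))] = 2*(exp(2*w) + 2*exp(w) + 7)*exp(w)/(exp(4*w) + 6*exp(3*w) + exp(2*w) - 24*exp(w) + 16)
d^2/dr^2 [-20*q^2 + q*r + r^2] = 2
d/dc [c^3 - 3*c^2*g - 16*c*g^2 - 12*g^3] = 3*c^2 - 6*c*g - 16*g^2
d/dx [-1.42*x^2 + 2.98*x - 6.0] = 2.98 - 2.84*x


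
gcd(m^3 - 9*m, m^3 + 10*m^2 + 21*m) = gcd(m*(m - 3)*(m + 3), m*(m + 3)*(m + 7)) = m^2 + 3*m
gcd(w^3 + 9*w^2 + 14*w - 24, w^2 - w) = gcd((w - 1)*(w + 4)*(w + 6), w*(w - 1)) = w - 1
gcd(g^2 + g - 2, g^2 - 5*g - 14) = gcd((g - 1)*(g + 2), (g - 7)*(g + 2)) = g + 2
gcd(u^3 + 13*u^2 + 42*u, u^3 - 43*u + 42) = u + 7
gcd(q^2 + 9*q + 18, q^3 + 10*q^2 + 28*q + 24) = q + 6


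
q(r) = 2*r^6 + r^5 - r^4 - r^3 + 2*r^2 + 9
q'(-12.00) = -2875872.00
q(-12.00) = 5704425.00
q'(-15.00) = -8846610.00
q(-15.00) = 21975084.00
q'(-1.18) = -20.08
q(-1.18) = 14.60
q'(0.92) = 9.52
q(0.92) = 11.07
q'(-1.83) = -183.06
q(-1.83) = 65.20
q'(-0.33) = -1.49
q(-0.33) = 9.24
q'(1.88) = 314.62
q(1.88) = 108.72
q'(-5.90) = -79038.75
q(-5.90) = 76284.09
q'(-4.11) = -12435.81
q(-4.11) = 8294.19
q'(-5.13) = -38731.73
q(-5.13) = 32404.21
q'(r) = 12*r^5 + 5*r^4 - 4*r^3 - 3*r^2 + 4*r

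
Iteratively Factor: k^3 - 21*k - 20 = (k + 1)*(k^2 - k - 20) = (k + 1)*(k + 4)*(k - 5)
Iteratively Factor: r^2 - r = (r - 1)*(r)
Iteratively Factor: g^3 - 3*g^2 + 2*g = (g)*(g^2 - 3*g + 2) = g*(g - 1)*(g - 2)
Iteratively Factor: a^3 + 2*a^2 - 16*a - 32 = (a + 2)*(a^2 - 16) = (a - 4)*(a + 2)*(a + 4)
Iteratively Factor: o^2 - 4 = (o + 2)*(o - 2)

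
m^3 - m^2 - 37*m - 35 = (m - 7)*(m + 1)*(m + 5)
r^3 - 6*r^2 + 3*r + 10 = (r - 5)*(r - 2)*(r + 1)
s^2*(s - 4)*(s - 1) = s^4 - 5*s^3 + 4*s^2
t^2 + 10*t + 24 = (t + 4)*(t + 6)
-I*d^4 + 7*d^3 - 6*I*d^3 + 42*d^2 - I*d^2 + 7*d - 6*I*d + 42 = (d + 6)*(d - I)*(d + 7*I)*(-I*d + 1)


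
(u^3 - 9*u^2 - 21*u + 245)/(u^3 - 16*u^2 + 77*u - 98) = (u + 5)/(u - 2)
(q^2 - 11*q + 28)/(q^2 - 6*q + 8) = (q - 7)/(q - 2)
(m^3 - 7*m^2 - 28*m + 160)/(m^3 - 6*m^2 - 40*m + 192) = (m + 5)/(m + 6)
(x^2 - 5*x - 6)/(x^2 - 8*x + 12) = (x + 1)/(x - 2)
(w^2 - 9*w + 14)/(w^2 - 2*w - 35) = (w - 2)/(w + 5)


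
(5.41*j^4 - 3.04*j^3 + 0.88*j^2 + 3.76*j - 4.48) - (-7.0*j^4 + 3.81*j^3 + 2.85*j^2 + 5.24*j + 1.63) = 12.41*j^4 - 6.85*j^3 - 1.97*j^2 - 1.48*j - 6.11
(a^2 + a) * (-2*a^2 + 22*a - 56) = -2*a^4 + 20*a^3 - 34*a^2 - 56*a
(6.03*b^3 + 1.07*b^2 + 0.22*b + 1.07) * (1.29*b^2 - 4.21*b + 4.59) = 7.7787*b^5 - 24.006*b^4 + 23.4568*b^3 + 5.3654*b^2 - 3.4949*b + 4.9113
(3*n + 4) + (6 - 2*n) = n + 10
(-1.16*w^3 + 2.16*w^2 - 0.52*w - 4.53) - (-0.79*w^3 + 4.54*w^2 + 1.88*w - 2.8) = -0.37*w^3 - 2.38*w^2 - 2.4*w - 1.73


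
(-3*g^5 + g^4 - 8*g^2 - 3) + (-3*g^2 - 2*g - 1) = -3*g^5 + g^4 - 11*g^2 - 2*g - 4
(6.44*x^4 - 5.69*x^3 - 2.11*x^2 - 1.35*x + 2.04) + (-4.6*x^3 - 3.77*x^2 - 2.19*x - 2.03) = 6.44*x^4 - 10.29*x^3 - 5.88*x^2 - 3.54*x + 0.0100000000000002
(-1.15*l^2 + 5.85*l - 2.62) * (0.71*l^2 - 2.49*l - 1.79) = -0.8165*l^4 + 7.017*l^3 - 14.3682*l^2 - 3.9477*l + 4.6898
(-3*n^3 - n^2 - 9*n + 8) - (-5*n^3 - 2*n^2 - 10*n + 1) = 2*n^3 + n^2 + n + 7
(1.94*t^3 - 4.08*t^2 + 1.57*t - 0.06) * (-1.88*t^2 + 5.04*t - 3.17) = -3.6472*t^5 + 17.448*t^4 - 29.6646*t^3 + 20.9592*t^2 - 5.2793*t + 0.1902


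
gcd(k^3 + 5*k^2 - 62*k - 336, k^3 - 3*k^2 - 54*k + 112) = k^2 - k - 56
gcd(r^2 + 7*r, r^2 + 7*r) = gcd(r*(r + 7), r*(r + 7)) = r^2 + 7*r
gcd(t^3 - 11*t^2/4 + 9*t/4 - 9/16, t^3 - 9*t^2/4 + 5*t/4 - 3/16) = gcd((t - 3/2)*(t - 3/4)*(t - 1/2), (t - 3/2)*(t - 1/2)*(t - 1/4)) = t^2 - 2*t + 3/4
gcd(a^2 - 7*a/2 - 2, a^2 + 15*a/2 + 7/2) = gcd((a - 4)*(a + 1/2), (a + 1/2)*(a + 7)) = a + 1/2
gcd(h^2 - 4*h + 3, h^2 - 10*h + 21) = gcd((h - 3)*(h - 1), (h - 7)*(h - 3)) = h - 3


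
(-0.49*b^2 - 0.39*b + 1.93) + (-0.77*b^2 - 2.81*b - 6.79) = -1.26*b^2 - 3.2*b - 4.86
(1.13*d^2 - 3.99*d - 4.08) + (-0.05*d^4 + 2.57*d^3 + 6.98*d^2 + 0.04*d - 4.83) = -0.05*d^4 + 2.57*d^3 + 8.11*d^2 - 3.95*d - 8.91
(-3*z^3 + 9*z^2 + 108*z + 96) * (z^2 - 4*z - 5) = -3*z^5 + 21*z^4 + 87*z^3 - 381*z^2 - 924*z - 480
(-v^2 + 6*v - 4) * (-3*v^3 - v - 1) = 3*v^5 - 18*v^4 + 13*v^3 - 5*v^2 - 2*v + 4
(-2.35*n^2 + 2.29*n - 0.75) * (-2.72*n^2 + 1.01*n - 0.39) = 6.392*n^4 - 8.6023*n^3 + 5.2694*n^2 - 1.6506*n + 0.2925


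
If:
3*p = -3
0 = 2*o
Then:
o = 0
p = -1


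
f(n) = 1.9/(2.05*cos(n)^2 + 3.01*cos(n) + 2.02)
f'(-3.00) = 0.26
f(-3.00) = 1.81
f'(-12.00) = 0.18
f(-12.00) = 0.32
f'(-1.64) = -1.56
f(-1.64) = 1.04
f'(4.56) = -1.73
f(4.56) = 1.18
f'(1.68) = 1.64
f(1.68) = 1.11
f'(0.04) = 0.01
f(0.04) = 0.27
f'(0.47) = 0.14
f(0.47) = 0.30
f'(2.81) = -0.53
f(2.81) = 1.89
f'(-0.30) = -0.08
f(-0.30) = 0.28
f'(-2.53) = 0.44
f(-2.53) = 2.04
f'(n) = 1.9*(4.1*sin(n)*cos(n) + 3.01*sin(n))/(2.05*cos(n)^2 + 3.01*cos(n) + 2.02)^2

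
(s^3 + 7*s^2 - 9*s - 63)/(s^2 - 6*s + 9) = (s^2 + 10*s + 21)/(s - 3)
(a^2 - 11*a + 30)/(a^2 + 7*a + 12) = (a^2 - 11*a + 30)/(a^2 + 7*a + 12)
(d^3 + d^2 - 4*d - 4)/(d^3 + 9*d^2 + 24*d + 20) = (d^2 - d - 2)/(d^2 + 7*d + 10)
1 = 1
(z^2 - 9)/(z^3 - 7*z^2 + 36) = (z + 3)/(z^2 - 4*z - 12)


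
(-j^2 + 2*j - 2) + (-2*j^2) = -3*j^2 + 2*j - 2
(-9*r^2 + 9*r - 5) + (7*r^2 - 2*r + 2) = -2*r^2 + 7*r - 3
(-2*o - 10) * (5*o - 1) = -10*o^2 - 48*o + 10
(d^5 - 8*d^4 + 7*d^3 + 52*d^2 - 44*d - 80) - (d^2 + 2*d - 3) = d^5 - 8*d^4 + 7*d^3 + 51*d^2 - 46*d - 77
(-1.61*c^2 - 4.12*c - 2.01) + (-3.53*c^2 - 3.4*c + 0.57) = -5.14*c^2 - 7.52*c - 1.44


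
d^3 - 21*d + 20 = (d - 4)*(d - 1)*(d + 5)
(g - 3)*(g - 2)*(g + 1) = g^3 - 4*g^2 + g + 6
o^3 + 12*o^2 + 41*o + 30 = (o + 1)*(o + 5)*(o + 6)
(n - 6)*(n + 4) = n^2 - 2*n - 24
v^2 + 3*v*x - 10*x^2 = (v - 2*x)*(v + 5*x)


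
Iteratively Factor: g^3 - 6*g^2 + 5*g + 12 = (g - 3)*(g^2 - 3*g - 4) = (g - 3)*(g + 1)*(g - 4)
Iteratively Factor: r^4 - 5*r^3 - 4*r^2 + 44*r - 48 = (r - 2)*(r^3 - 3*r^2 - 10*r + 24) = (r - 4)*(r - 2)*(r^2 + r - 6) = (r - 4)*(r - 2)^2*(r + 3)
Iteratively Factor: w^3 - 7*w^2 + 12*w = (w - 3)*(w^2 - 4*w) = (w - 4)*(w - 3)*(w)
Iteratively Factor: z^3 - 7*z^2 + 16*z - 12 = (z - 2)*(z^2 - 5*z + 6) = (z - 2)^2*(z - 3)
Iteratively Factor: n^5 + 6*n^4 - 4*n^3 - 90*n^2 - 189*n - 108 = (n + 1)*(n^4 + 5*n^3 - 9*n^2 - 81*n - 108) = (n + 1)*(n + 3)*(n^3 + 2*n^2 - 15*n - 36) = (n + 1)*(n + 3)^2*(n^2 - n - 12) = (n + 1)*(n + 3)^3*(n - 4)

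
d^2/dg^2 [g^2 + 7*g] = 2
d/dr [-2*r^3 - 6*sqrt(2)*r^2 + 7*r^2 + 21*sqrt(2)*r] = -6*r^2 - 12*sqrt(2)*r + 14*r + 21*sqrt(2)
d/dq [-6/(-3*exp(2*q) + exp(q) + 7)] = (6 - 36*exp(q))*exp(q)/(-3*exp(2*q) + exp(q) + 7)^2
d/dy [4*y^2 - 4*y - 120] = 8*y - 4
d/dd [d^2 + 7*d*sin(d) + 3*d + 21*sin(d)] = 7*d*cos(d) + 2*d + 7*sin(d) + 21*cos(d) + 3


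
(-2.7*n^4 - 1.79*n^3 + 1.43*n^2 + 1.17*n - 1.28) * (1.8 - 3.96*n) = 10.692*n^5 + 2.2284*n^4 - 8.8848*n^3 - 2.0592*n^2 + 7.1748*n - 2.304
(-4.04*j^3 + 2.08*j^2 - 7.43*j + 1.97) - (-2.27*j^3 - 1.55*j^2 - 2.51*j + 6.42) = -1.77*j^3 + 3.63*j^2 - 4.92*j - 4.45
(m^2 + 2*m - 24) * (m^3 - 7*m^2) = m^5 - 5*m^4 - 38*m^3 + 168*m^2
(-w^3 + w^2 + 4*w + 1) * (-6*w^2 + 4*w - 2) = 6*w^5 - 10*w^4 - 18*w^3 + 8*w^2 - 4*w - 2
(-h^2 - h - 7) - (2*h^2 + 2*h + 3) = -3*h^2 - 3*h - 10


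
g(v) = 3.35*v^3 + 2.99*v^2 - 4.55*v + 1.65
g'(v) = 10.05*v^2 + 5.98*v - 4.55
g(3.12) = 118.30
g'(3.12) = 111.94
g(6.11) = 849.60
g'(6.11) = 407.18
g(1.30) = 8.15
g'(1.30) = 20.21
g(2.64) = 72.12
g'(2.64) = 81.28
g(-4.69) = -256.83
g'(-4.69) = 188.46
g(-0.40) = 3.73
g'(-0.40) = -5.33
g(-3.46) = -85.57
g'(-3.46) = 95.07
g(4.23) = 289.45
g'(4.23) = 200.57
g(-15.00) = -10563.60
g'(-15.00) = 2167.00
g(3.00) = 105.36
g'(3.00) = 103.84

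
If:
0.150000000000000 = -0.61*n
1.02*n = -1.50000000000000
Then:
No Solution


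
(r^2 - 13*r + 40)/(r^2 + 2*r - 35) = (r - 8)/(r + 7)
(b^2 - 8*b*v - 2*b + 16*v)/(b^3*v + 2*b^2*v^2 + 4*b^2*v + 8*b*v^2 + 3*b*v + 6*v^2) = (b^2 - 8*b*v - 2*b + 16*v)/(v*(b^3 + 2*b^2*v + 4*b^2 + 8*b*v + 3*b + 6*v))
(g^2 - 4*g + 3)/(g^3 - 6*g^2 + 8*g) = (g^2 - 4*g + 3)/(g*(g^2 - 6*g + 8))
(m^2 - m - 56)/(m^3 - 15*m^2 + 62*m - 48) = (m + 7)/(m^2 - 7*m + 6)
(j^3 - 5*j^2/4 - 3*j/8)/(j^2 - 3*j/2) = j + 1/4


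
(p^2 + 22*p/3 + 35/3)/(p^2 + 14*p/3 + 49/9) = 3*(p + 5)/(3*p + 7)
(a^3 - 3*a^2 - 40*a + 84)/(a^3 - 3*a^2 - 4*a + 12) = (a^2 - a - 42)/(a^2 - a - 6)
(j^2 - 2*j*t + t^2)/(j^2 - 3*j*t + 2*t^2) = (-j + t)/(-j + 2*t)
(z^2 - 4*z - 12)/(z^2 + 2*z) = (z - 6)/z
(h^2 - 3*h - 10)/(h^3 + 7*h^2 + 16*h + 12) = (h - 5)/(h^2 + 5*h + 6)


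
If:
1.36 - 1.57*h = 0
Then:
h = 0.87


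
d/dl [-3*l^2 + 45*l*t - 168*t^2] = -6*l + 45*t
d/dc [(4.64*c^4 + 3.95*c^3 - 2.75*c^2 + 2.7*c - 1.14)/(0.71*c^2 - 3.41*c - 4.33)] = (6.5888*c^5 - 44.6627*c^4 - 107.3038*c^3 - 43.85*c^2 + 25.4338*c - 15.5784)/(0.5041*c^4 - 4.8422*c^3 + 5.4795*c^2 + 29.5306*c + 18.7489)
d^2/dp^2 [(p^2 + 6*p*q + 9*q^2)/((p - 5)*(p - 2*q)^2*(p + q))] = 2*((p - 5)^2*(p - 2*q)^2*(p + q)^2 - 2*(p - 5)^2*(p - 2*q)^2*(p + q)*(p + 3*q) + (p - 5)^2*(p - 2*q)^2*(p^2 + 6*p*q + 9*q^2) - 4*(p - 5)^2*(p - 2*q)*(p + q)^2*(p + 3*q) + 2*(p - 5)^2*(p - 2*q)*(p + q)*(p^2 + 6*p*q + 9*q^2) + 3*(p - 5)^2*(p + q)^2*(p^2 + 6*p*q + 9*q^2) - 2*(p - 5)*(p - 2*q)^2*(p + q)^2*(p + 3*q) + (p - 5)*(p - 2*q)^2*(p + q)*(p^2 + 6*p*q + 9*q^2) + 2*(p - 5)*(p - 2*q)*(p + q)^2*(p^2 + 6*p*q + 9*q^2) + (p - 2*q)^2*(p + q)^2*(p^2 + 6*p*q + 9*q^2))/((p - 5)^3*(p - 2*q)^4*(p + q)^3)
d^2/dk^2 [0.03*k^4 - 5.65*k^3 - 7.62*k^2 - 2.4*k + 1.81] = 0.36*k^2 - 33.9*k - 15.24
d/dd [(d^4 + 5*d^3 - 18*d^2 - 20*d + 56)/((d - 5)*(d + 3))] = (2*d^5 - d^4 - 80*d^3 - 169*d^2 + 428*d + 412)/(d^4 - 4*d^3 - 26*d^2 + 60*d + 225)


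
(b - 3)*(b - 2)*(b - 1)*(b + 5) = b^4 - b^3 - 19*b^2 + 49*b - 30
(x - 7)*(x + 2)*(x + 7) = x^3 + 2*x^2 - 49*x - 98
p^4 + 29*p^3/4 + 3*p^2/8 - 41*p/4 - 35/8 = (p - 5/4)*(p + 1/2)*(p + 1)*(p + 7)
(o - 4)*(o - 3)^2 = o^3 - 10*o^2 + 33*o - 36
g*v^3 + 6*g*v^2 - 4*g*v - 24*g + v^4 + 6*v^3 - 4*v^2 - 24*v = (g + v)*(v - 2)*(v + 2)*(v + 6)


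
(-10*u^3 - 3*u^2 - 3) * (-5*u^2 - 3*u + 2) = 50*u^5 + 45*u^4 - 11*u^3 + 9*u^2 + 9*u - 6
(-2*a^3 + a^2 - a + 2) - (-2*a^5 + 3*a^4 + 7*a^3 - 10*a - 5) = 2*a^5 - 3*a^4 - 9*a^3 + a^2 + 9*a + 7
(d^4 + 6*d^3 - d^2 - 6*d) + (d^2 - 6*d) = d^4 + 6*d^3 - 12*d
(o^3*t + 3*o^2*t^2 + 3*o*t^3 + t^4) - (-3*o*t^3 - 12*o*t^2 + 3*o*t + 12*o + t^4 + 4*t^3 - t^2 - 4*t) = o^3*t + 3*o^2*t^2 + 6*o*t^3 + 12*o*t^2 - 3*o*t - 12*o - 4*t^3 + t^2 + 4*t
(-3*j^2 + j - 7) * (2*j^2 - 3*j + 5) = -6*j^4 + 11*j^3 - 32*j^2 + 26*j - 35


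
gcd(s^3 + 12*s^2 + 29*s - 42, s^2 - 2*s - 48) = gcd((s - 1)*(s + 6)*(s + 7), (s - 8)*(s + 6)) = s + 6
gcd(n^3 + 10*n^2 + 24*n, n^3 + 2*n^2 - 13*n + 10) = 1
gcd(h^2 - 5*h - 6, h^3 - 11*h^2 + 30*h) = h - 6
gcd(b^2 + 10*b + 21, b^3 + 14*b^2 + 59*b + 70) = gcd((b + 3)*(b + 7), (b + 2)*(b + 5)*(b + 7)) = b + 7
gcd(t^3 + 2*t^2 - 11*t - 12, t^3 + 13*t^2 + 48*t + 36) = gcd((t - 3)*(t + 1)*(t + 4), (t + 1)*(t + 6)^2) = t + 1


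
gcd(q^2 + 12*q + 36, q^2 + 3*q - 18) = q + 6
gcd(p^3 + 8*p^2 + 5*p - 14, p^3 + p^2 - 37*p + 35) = p^2 + 6*p - 7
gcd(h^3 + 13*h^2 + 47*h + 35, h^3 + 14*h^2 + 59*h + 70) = h^2 + 12*h + 35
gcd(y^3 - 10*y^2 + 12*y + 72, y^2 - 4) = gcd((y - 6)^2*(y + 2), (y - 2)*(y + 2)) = y + 2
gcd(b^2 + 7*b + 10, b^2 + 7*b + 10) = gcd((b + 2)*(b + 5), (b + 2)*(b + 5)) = b^2 + 7*b + 10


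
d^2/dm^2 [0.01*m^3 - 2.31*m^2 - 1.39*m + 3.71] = 0.06*m - 4.62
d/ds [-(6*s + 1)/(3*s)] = 1/(3*s^2)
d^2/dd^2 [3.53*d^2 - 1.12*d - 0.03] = 7.06000000000000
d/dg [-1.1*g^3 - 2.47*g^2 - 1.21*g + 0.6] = -3.3*g^2 - 4.94*g - 1.21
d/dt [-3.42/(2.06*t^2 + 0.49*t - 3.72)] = (14.0904*t + 1.6758)/(2.06*t^2 + 0.49*t - 3.72)^2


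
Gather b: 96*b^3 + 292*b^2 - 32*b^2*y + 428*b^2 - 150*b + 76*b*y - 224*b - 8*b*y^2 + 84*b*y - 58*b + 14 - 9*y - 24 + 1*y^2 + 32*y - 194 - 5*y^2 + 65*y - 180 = 96*b^3 + b^2*(720 - 32*y) + b*(-8*y^2 + 160*y - 432) - 4*y^2 + 88*y - 384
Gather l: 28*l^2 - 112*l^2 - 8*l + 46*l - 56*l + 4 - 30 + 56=-84*l^2 - 18*l + 30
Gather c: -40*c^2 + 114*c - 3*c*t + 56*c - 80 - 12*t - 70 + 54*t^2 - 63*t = -40*c^2 + c*(170 - 3*t) + 54*t^2 - 75*t - 150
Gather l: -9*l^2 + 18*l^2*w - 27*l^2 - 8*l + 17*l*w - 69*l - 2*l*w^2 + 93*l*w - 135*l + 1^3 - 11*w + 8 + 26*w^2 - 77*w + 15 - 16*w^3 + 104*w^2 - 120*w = l^2*(18*w - 36) + l*(-2*w^2 + 110*w - 212) - 16*w^3 + 130*w^2 - 208*w + 24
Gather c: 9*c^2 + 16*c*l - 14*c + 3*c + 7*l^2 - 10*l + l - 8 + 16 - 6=9*c^2 + c*(16*l - 11) + 7*l^2 - 9*l + 2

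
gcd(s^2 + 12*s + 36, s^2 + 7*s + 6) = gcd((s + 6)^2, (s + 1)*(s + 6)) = s + 6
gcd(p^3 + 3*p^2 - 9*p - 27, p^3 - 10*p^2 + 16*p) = 1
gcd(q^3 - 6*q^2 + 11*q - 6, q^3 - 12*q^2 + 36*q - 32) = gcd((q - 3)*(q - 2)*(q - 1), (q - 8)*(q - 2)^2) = q - 2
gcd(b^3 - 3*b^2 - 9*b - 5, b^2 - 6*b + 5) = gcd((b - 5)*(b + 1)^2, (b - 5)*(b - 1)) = b - 5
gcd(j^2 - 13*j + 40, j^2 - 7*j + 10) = j - 5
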